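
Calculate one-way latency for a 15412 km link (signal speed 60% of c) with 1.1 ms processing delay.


Speed = 0.6 * 3e5 km/s = 180000 km/s
Propagation delay = 15412 / 180000 = 0.0856 s = 85.6222 ms
Processing delay = 1.1 ms
Total one-way latency = 86.7222 ms


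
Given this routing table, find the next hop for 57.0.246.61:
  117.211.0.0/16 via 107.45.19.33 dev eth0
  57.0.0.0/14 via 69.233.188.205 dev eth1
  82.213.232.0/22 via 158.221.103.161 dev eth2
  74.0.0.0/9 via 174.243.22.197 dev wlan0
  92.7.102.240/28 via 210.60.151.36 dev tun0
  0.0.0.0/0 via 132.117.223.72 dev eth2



Longest prefix match for 57.0.246.61:
  /16 117.211.0.0: no
  /14 57.0.0.0: MATCH
  /22 82.213.232.0: no
  /9 74.0.0.0: no
  /28 92.7.102.240: no
  /0 0.0.0.0: MATCH
Selected: next-hop 69.233.188.205 via eth1 (matched /14)


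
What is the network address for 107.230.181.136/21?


IP:   01101011.11100110.10110101.10001000
Mask: 11111111.11111111.11111000.00000000
AND operation:
Net:  01101011.11100110.10110000.00000000
Network: 107.230.176.0/21


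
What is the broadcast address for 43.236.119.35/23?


Network: 43.236.118.0/23
Host bits = 9
Set all host bits to 1:
Broadcast: 43.236.119.255


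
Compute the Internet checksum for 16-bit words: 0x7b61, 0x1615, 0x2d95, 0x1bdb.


Sum all words (with carry folding):
+ 0x7b61 = 0x7b61
+ 0x1615 = 0x9176
+ 0x2d95 = 0xbf0b
+ 0x1bdb = 0xdae6
One's complement: ~0xdae6
Checksum = 0x2519


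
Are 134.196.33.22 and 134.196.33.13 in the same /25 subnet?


Mask: 255.255.255.128
134.196.33.22 AND mask = 134.196.33.0
134.196.33.13 AND mask = 134.196.33.0
Yes, same subnet (134.196.33.0)


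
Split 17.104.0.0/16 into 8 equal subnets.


New prefix = 16 + 3 = 19
Each subnet has 8192 addresses
  17.104.0.0/19
  17.104.32.0/19
  17.104.64.0/19
  17.104.96.0/19
  17.104.128.0/19
  17.104.160.0/19
  17.104.192.0/19
  17.104.224.0/19
Subnets: 17.104.0.0/19, 17.104.32.0/19, 17.104.64.0/19, 17.104.96.0/19, 17.104.128.0/19, 17.104.160.0/19, 17.104.192.0/19, 17.104.224.0/19


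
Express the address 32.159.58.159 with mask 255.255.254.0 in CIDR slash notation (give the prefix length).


Binary: 11111111.11111111.11111110.00000000
Count leading 1s
Prefix: /23


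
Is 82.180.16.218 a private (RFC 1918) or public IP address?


RFC 1918 private ranges:
  10.0.0.0/8 (10.0.0.0 - 10.255.255.255)
  172.16.0.0/12 (172.16.0.0 - 172.31.255.255)
  192.168.0.0/16 (192.168.0.0 - 192.168.255.255)
Public (not in any RFC 1918 range)


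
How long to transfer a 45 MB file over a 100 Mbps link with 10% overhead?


Effective throughput = 100 * (1 - 10/100) = 90 Mbps
File size in Mb = 45 * 8 = 360 Mb
Time = 360 / 90
Time = 4 seconds


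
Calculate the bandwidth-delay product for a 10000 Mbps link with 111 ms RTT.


BDP = bandwidth * RTT
= 10000 Mbps * 111 ms
= 10000 * 1e6 * 111 / 1000 bits
= 1110000000 bits
= 138750000 bytes
= 135498.0469 KB
BDP = 1110000000 bits (138750000 bytes)


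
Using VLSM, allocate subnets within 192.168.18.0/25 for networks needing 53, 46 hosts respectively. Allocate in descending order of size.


53 hosts -> /26 (62 usable): 192.168.18.0/26
46 hosts -> /26 (62 usable): 192.168.18.64/26
Allocation: 192.168.18.0/26 (53 hosts, 62 usable); 192.168.18.64/26 (46 hosts, 62 usable)


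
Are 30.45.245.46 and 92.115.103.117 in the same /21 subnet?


Mask: 255.255.248.0
30.45.245.46 AND mask = 30.45.240.0
92.115.103.117 AND mask = 92.115.96.0
No, different subnets (30.45.240.0 vs 92.115.96.0)


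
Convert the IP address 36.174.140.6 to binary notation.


36 = 00100100
174 = 10101110
140 = 10001100
6 = 00000110
Binary: 00100100.10101110.10001100.00000110


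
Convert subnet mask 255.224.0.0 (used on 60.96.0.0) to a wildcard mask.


Subnet mask: 255.224.0.0
Wildcard = 255.255.255.255 - subnet mask
255 - 255 = 0
255 - 224 = 31
255 - 0 = 255
255 - 0 = 255
Wildcard: 0.31.255.255


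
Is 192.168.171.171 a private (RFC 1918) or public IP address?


RFC 1918 private ranges:
  10.0.0.0/8 (10.0.0.0 - 10.255.255.255)
  172.16.0.0/12 (172.16.0.0 - 172.31.255.255)
  192.168.0.0/16 (192.168.0.0 - 192.168.255.255)
Private (in 192.168.0.0/16)


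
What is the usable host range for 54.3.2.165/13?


Network: 54.0.0.0
Broadcast: 54.7.255.255
First usable = network + 1
Last usable = broadcast - 1
Range: 54.0.0.1 to 54.7.255.254


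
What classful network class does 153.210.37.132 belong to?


First octet: 153
Binary: 10011001
10xxxxxx -> Class B (128-191)
Class B, default mask 255.255.0.0 (/16)


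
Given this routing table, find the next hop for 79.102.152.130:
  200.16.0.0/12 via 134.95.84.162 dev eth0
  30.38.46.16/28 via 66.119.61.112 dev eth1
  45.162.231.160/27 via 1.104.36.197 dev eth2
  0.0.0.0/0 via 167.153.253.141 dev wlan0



Longest prefix match for 79.102.152.130:
  /12 200.16.0.0: no
  /28 30.38.46.16: no
  /27 45.162.231.160: no
  /0 0.0.0.0: MATCH
Selected: next-hop 167.153.253.141 via wlan0 (matched /0)


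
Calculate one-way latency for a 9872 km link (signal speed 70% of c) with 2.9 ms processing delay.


Speed = 0.7 * 3e5 km/s = 210000 km/s
Propagation delay = 9872 / 210000 = 0.047 s = 47.0095 ms
Processing delay = 2.9 ms
Total one-way latency = 49.9095 ms


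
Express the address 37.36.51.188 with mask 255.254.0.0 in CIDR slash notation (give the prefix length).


Binary: 11111111.11111110.00000000.00000000
Count leading 1s
Prefix: /15


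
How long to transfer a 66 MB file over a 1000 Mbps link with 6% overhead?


Effective throughput = 1000 * (1 - 6/100) = 940 Mbps
File size in Mb = 66 * 8 = 528 Mb
Time = 528 / 940
Time = 0.5617 seconds


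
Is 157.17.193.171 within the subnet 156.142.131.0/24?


Subnet network: 156.142.131.0
Test IP AND mask: 157.17.193.0
No, 157.17.193.171 is not in 156.142.131.0/24


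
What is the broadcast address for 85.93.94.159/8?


Network: 85.0.0.0/8
Host bits = 24
Set all host bits to 1:
Broadcast: 85.255.255.255


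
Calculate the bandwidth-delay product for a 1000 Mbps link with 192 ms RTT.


BDP = bandwidth * RTT
= 1000 Mbps * 192 ms
= 1000 * 1e6 * 192 / 1000 bits
= 192000000 bits
= 24000000 bytes
= 23437.5 KB
BDP = 192000000 bits (24000000 bytes)


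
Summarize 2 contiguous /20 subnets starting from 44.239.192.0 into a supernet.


Original prefix: /20
Number of subnets: 2 = 2^1
New prefix = 20 - 1 = 19
Supernet: 44.239.192.0/19


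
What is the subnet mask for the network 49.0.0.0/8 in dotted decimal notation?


/8 means 8 network bits, 24 host bits
Binary: 11111111000000000000000000000000
Mask: 255.0.0.0


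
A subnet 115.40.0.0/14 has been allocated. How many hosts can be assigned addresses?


Host bits = 32 - 14 = 18
Total addresses = 2^18 = 262144
Usable = total - 2 (network and broadcast)
Usable hosts: 262142


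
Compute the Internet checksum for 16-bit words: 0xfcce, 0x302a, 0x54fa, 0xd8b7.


Sum all words (with carry folding):
+ 0xfcce = 0xfcce
+ 0x302a = 0x2cf9
+ 0x54fa = 0x81f3
+ 0xd8b7 = 0x5aab
One's complement: ~0x5aab
Checksum = 0xa554


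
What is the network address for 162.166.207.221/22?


IP:   10100010.10100110.11001111.11011101
Mask: 11111111.11111111.11111100.00000000
AND operation:
Net:  10100010.10100110.11001100.00000000
Network: 162.166.204.0/22


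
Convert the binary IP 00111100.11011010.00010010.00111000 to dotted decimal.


00111100 = 60
11011010 = 218
00010010 = 18
00111000 = 56
IP: 60.218.18.56


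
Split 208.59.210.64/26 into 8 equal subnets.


New prefix = 26 + 3 = 29
Each subnet has 8 addresses
  208.59.210.64/29
  208.59.210.72/29
  208.59.210.80/29
  208.59.210.88/29
  208.59.210.96/29
  208.59.210.104/29
  208.59.210.112/29
  208.59.210.120/29
Subnets: 208.59.210.64/29, 208.59.210.72/29, 208.59.210.80/29, 208.59.210.88/29, 208.59.210.96/29, 208.59.210.104/29, 208.59.210.112/29, 208.59.210.120/29


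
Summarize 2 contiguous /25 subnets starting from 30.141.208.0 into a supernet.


Original prefix: /25
Number of subnets: 2 = 2^1
New prefix = 25 - 1 = 24
Supernet: 30.141.208.0/24


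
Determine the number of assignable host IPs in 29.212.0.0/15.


Host bits = 32 - 15 = 17
Total addresses = 2^17 = 131072
Usable = total - 2 (network and broadcast)
Usable hosts: 131070


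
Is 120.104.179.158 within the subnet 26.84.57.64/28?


Subnet network: 26.84.57.64
Test IP AND mask: 120.104.179.144
No, 120.104.179.158 is not in 26.84.57.64/28


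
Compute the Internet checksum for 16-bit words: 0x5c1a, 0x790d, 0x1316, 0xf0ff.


Sum all words (with carry folding):
+ 0x5c1a = 0x5c1a
+ 0x790d = 0xd527
+ 0x1316 = 0xe83d
+ 0xf0ff = 0xd93d
One's complement: ~0xd93d
Checksum = 0x26c2


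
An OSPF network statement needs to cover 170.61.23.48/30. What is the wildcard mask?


Subnet mask: 255.255.255.252
Wildcard = 255.255.255.255 - subnet mask
255 - 255 = 0
255 - 255 = 0
255 - 255 = 0
255 - 252 = 3
Wildcard: 0.0.0.3


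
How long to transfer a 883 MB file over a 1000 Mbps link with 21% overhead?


Effective throughput = 1000 * (1 - 21/100) = 790 Mbps
File size in Mb = 883 * 8 = 7064 Mb
Time = 7064 / 790
Time = 8.9418 seconds


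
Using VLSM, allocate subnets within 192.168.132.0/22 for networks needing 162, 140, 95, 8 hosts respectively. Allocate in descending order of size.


162 hosts -> /24 (254 usable): 192.168.132.0/24
140 hosts -> /24 (254 usable): 192.168.133.0/24
95 hosts -> /25 (126 usable): 192.168.134.0/25
8 hosts -> /28 (14 usable): 192.168.134.128/28
Allocation: 192.168.132.0/24 (162 hosts, 254 usable); 192.168.133.0/24 (140 hosts, 254 usable); 192.168.134.0/25 (95 hosts, 126 usable); 192.168.134.128/28 (8 hosts, 14 usable)


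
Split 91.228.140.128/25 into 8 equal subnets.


New prefix = 25 + 3 = 28
Each subnet has 16 addresses
  91.228.140.128/28
  91.228.140.144/28
  91.228.140.160/28
  91.228.140.176/28
  91.228.140.192/28
  91.228.140.208/28
  91.228.140.224/28
  91.228.140.240/28
Subnets: 91.228.140.128/28, 91.228.140.144/28, 91.228.140.160/28, 91.228.140.176/28, 91.228.140.192/28, 91.228.140.208/28, 91.228.140.224/28, 91.228.140.240/28


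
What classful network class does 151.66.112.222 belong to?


First octet: 151
Binary: 10010111
10xxxxxx -> Class B (128-191)
Class B, default mask 255.255.0.0 (/16)


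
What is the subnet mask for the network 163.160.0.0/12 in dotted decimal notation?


/12 means 12 network bits, 20 host bits
Binary: 11111111111100000000000000000000
Mask: 255.240.0.0


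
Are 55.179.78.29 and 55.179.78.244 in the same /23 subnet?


Mask: 255.255.254.0
55.179.78.29 AND mask = 55.179.78.0
55.179.78.244 AND mask = 55.179.78.0
Yes, same subnet (55.179.78.0)


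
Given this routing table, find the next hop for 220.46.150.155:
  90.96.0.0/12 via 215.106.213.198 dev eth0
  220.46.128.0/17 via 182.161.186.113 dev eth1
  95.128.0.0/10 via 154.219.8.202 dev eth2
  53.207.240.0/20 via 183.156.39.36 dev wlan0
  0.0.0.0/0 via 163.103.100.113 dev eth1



Longest prefix match for 220.46.150.155:
  /12 90.96.0.0: no
  /17 220.46.128.0: MATCH
  /10 95.128.0.0: no
  /20 53.207.240.0: no
  /0 0.0.0.0: MATCH
Selected: next-hop 182.161.186.113 via eth1 (matched /17)


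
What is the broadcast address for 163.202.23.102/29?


Network: 163.202.23.96/29
Host bits = 3
Set all host bits to 1:
Broadcast: 163.202.23.103


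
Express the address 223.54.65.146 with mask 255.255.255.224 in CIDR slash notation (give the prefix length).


Binary: 11111111.11111111.11111111.11100000
Count leading 1s
Prefix: /27


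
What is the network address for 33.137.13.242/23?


IP:   00100001.10001001.00001101.11110010
Mask: 11111111.11111111.11111110.00000000
AND operation:
Net:  00100001.10001001.00001100.00000000
Network: 33.137.12.0/23


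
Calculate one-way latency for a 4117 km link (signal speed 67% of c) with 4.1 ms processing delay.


Speed = 0.67 * 3e5 km/s = 201000 km/s
Propagation delay = 4117 / 201000 = 0.0205 s = 20.4826 ms
Processing delay = 4.1 ms
Total one-way latency = 24.5826 ms


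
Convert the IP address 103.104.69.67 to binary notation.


103 = 01100111
104 = 01101000
69 = 01000101
67 = 01000011
Binary: 01100111.01101000.01000101.01000011


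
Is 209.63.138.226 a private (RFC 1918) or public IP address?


RFC 1918 private ranges:
  10.0.0.0/8 (10.0.0.0 - 10.255.255.255)
  172.16.0.0/12 (172.16.0.0 - 172.31.255.255)
  192.168.0.0/16 (192.168.0.0 - 192.168.255.255)
Public (not in any RFC 1918 range)


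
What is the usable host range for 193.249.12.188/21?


Network: 193.249.8.0
Broadcast: 193.249.15.255
First usable = network + 1
Last usable = broadcast - 1
Range: 193.249.8.1 to 193.249.15.254


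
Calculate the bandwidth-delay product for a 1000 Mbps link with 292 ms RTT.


BDP = bandwidth * RTT
= 1000 Mbps * 292 ms
= 1000 * 1e6 * 292 / 1000 bits
= 292000000 bits
= 36500000 bytes
= 35644.5312 KB
BDP = 292000000 bits (36500000 bytes)


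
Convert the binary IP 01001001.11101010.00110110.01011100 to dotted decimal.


01001001 = 73
11101010 = 234
00110110 = 54
01011100 = 92
IP: 73.234.54.92


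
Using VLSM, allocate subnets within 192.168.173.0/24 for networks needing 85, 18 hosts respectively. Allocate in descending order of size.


85 hosts -> /25 (126 usable): 192.168.173.0/25
18 hosts -> /27 (30 usable): 192.168.173.128/27
Allocation: 192.168.173.0/25 (85 hosts, 126 usable); 192.168.173.128/27 (18 hosts, 30 usable)


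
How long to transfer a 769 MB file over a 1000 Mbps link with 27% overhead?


Effective throughput = 1000 * (1 - 27/100) = 730 Mbps
File size in Mb = 769 * 8 = 6152 Mb
Time = 6152 / 730
Time = 8.4274 seconds


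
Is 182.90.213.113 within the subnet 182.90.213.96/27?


Subnet network: 182.90.213.96
Test IP AND mask: 182.90.213.96
Yes, 182.90.213.113 is in 182.90.213.96/27


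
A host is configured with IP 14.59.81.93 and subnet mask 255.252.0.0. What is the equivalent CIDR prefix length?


Binary: 11111111.11111100.00000000.00000000
Count leading 1s
Prefix: /14


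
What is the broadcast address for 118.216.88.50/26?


Network: 118.216.88.0/26
Host bits = 6
Set all host bits to 1:
Broadcast: 118.216.88.63


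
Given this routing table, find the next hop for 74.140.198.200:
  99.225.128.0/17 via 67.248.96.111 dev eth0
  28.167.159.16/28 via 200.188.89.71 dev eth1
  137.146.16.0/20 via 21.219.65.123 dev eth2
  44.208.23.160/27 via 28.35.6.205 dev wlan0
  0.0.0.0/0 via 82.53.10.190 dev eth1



Longest prefix match for 74.140.198.200:
  /17 99.225.128.0: no
  /28 28.167.159.16: no
  /20 137.146.16.0: no
  /27 44.208.23.160: no
  /0 0.0.0.0: MATCH
Selected: next-hop 82.53.10.190 via eth1 (matched /0)


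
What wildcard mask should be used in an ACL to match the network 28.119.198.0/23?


Subnet mask: 255.255.254.0
Wildcard = 255.255.255.255 - subnet mask
255 - 255 = 0
255 - 255 = 0
255 - 254 = 1
255 - 0 = 255
Wildcard: 0.0.1.255


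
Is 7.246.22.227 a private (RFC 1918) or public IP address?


RFC 1918 private ranges:
  10.0.0.0/8 (10.0.0.0 - 10.255.255.255)
  172.16.0.0/12 (172.16.0.0 - 172.31.255.255)
  192.168.0.0/16 (192.168.0.0 - 192.168.255.255)
Public (not in any RFC 1918 range)


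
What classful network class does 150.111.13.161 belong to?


First octet: 150
Binary: 10010110
10xxxxxx -> Class B (128-191)
Class B, default mask 255.255.0.0 (/16)


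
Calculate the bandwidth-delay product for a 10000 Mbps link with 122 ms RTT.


BDP = bandwidth * RTT
= 10000 Mbps * 122 ms
= 10000 * 1e6 * 122 / 1000 bits
= 1220000000 bits
= 152500000 bytes
= 148925.7812 KB
BDP = 1220000000 bits (152500000 bytes)


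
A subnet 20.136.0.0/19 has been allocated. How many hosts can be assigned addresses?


Host bits = 32 - 19 = 13
Total addresses = 2^13 = 8192
Usable = total - 2 (network and broadcast)
Usable hosts: 8190


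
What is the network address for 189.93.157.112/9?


IP:   10111101.01011101.10011101.01110000
Mask: 11111111.10000000.00000000.00000000
AND operation:
Net:  10111101.00000000.00000000.00000000
Network: 189.0.0.0/9


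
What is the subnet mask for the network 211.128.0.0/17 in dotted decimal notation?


/17 means 17 network bits, 15 host bits
Binary: 11111111111111111000000000000000
Mask: 255.255.128.0


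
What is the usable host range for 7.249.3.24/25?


Network: 7.249.3.0
Broadcast: 7.249.3.127
First usable = network + 1
Last usable = broadcast - 1
Range: 7.249.3.1 to 7.249.3.126


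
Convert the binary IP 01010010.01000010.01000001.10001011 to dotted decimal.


01010010 = 82
01000010 = 66
01000001 = 65
10001011 = 139
IP: 82.66.65.139


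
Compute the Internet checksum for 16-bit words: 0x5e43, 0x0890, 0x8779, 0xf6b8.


Sum all words (with carry folding):
+ 0x5e43 = 0x5e43
+ 0x0890 = 0x66d3
+ 0x8779 = 0xee4c
+ 0xf6b8 = 0xe505
One's complement: ~0xe505
Checksum = 0x1afa


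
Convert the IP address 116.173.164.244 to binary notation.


116 = 01110100
173 = 10101101
164 = 10100100
244 = 11110100
Binary: 01110100.10101101.10100100.11110100


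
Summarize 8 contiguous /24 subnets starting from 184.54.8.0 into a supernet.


Original prefix: /24
Number of subnets: 8 = 2^3
New prefix = 24 - 3 = 21
Supernet: 184.54.8.0/21


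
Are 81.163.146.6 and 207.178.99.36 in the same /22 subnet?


Mask: 255.255.252.0
81.163.146.6 AND mask = 81.163.144.0
207.178.99.36 AND mask = 207.178.96.0
No, different subnets (81.163.144.0 vs 207.178.96.0)


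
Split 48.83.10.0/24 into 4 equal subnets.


New prefix = 24 + 2 = 26
Each subnet has 64 addresses
  48.83.10.0/26
  48.83.10.64/26
  48.83.10.128/26
  48.83.10.192/26
Subnets: 48.83.10.0/26, 48.83.10.64/26, 48.83.10.128/26, 48.83.10.192/26


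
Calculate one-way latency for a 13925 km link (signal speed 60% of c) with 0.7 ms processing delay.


Speed = 0.6 * 3e5 km/s = 180000 km/s
Propagation delay = 13925 / 180000 = 0.0774 s = 77.3611 ms
Processing delay = 0.7 ms
Total one-way latency = 78.0611 ms


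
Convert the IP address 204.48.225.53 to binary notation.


204 = 11001100
48 = 00110000
225 = 11100001
53 = 00110101
Binary: 11001100.00110000.11100001.00110101


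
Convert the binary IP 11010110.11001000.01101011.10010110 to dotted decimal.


11010110 = 214
11001000 = 200
01101011 = 107
10010110 = 150
IP: 214.200.107.150


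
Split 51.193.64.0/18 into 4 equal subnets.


New prefix = 18 + 2 = 20
Each subnet has 4096 addresses
  51.193.64.0/20
  51.193.80.0/20
  51.193.96.0/20
  51.193.112.0/20
Subnets: 51.193.64.0/20, 51.193.80.0/20, 51.193.96.0/20, 51.193.112.0/20


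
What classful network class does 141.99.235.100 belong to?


First octet: 141
Binary: 10001101
10xxxxxx -> Class B (128-191)
Class B, default mask 255.255.0.0 (/16)


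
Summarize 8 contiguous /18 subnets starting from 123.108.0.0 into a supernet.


Original prefix: /18
Number of subnets: 8 = 2^3
New prefix = 18 - 3 = 15
Supernet: 123.108.0.0/15


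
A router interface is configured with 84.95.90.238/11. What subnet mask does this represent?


/11 means 11 network bits, 21 host bits
Binary: 11111111111000000000000000000000
Mask: 255.224.0.0


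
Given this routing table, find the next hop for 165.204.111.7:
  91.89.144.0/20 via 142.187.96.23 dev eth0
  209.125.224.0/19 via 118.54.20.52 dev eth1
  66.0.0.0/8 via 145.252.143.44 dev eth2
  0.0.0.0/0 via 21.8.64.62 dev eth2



Longest prefix match for 165.204.111.7:
  /20 91.89.144.0: no
  /19 209.125.224.0: no
  /8 66.0.0.0: no
  /0 0.0.0.0: MATCH
Selected: next-hop 21.8.64.62 via eth2 (matched /0)


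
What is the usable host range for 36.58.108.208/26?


Network: 36.58.108.192
Broadcast: 36.58.108.255
First usable = network + 1
Last usable = broadcast - 1
Range: 36.58.108.193 to 36.58.108.254


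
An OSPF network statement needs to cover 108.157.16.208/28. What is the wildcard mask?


Subnet mask: 255.255.255.240
Wildcard = 255.255.255.255 - subnet mask
255 - 255 = 0
255 - 255 = 0
255 - 255 = 0
255 - 240 = 15
Wildcard: 0.0.0.15


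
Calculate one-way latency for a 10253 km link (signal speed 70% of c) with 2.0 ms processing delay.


Speed = 0.7 * 3e5 km/s = 210000 km/s
Propagation delay = 10253 / 210000 = 0.0488 s = 48.8238 ms
Processing delay = 2.0 ms
Total one-way latency = 50.8238 ms


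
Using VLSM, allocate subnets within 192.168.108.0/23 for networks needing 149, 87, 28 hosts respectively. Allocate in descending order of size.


149 hosts -> /24 (254 usable): 192.168.108.0/24
87 hosts -> /25 (126 usable): 192.168.109.0/25
28 hosts -> /27 (30 usable): 192.168.109.128/27
Allocation: 192.168.108.0/24 (149 hosts, 254 usable); 192.168.109.0/25 (87 hosts, 126 usable); 192.168.109.128/27 (28 hosts, 30 usable)


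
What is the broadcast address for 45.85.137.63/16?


Network: 45.85.0.0/16
Host bits = 16
Set all host bits to 1:
Broadcast: 45.85.255.255


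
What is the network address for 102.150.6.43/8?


IP:   01100110.10010110.00000110.00101011
Mask: 11111111.00000000.00000000.00000000
AND operation:
Net:  01100110.00000000.00000000.00000000
Network: 102.0.0.0/8


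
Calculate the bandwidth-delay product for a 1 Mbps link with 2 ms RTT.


BDP = bandwidth * RTT
= 1 Mbps * 2 ms
= 1 * 1e6 * 2 / 1000 bits
= 2000 bits
= 250 bytes
BDP = 2000 bits (250 bytes)


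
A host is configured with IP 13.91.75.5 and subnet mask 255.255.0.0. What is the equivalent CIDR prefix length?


Binary: 11111111.11111111.00000000.00000000
Count leading 1s
Prefix: /16


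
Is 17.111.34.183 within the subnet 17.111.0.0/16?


Subnet network: 17.111.0.0
Test IP AND mask: 17.111.0.0
Yes, 17.111.34.183 is in 17.111.0.0/16


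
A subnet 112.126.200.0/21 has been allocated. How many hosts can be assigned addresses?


Host bits = 32 - 21 = 11
Total addresses = 2^11 = 2048
Usable = total - 2 (network and broadcast)
Usable hosts: 2046


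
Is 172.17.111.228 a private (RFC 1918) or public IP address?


RFC 1918 private ranges:
  10.0.0.0/8 (10.0.0.0 - 10.255.255.255)
  172.16.0.0/12 (172.16.0.0 - 172.31.255.255)
  192.168.0.0/16 (192.168.0.0 - 192.168.255.255)
Private (in 172.16.0.0/12)


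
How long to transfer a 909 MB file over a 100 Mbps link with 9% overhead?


Effective throughput = 100 * (1 - 9/100) = 91 Mbps
File size in Mb = 909 * 8 = 7272 Mb
Time = 7272 / 91
Time = 79.9121 seconds


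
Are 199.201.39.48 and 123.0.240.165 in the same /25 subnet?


Mask: 255.255.255.128
199.201.39.48 AND mask = 199.201.39.0
123.0.240.165 AND mask = 123.0.240.128
No, different subnets (199.201.39.0 vs 123.0.240.128)


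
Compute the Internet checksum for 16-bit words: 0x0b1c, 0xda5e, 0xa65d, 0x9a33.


Sum all words (with carry folding):
+ 0x0b1c = 0x0b1c
+ 0xda5e = 0xe57a
+ 0xa65d = 0x8bd8
+ 0x9a33 = 0x260c
One's complement: ~0x260c
Checksum = 0xd9f3


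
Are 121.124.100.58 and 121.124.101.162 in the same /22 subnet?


Mask: 255.255.252.0
121.124.100.58 AND mask = 121.124.100.0
121.124.101.162 AND mask = 121.124.100.0
Yes, same subnet (121.124.100.0)


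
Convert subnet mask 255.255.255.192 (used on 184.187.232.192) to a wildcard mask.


Subnet mask: 255.255.255.192
Wildcard = 255.255.255.255 - subnet mask
255 - 255 = 0
255 - 255 = 0
255 - 255 = 0
255 - 192 = 63
Wildcard: 0.0.0.63


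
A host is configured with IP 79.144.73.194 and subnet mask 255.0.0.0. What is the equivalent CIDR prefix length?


Binary: 11111111.00000000.00000000.00000000
Count leading 1s
Prefix: /8


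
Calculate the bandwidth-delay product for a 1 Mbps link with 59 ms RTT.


BDP = bandwidth * RTT
= 1 Mbps * 59 ms
= 1 * 1e6 * 59 / 1000 bits
= 59000 bits
= 7375 bytes
= 7.2021 KB
BDP = 59000 bits (7375 bytes)


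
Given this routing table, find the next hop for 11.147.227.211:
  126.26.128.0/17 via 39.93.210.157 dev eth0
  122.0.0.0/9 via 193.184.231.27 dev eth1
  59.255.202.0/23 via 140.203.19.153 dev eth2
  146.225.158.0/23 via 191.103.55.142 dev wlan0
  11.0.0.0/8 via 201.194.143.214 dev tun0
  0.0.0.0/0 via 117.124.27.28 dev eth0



Longest prefix match for 11.147.227.211:
  /17 126.26.128.0: no
  /9 122.0.0.0: no
  /23 59.255.202.0: no
  /23 146.225.158.0: no
  /8 11.0.0.0: MATCH
  /0 0.0.0.0: MATCH
Selected: next-hop 201.194.143.214 via tun0 (matched /8)


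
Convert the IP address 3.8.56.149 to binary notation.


3 = 00000011
8 = 00001000
56 = 00111000
149 = 10010101
Binary: 00000011.00001000.00111000.10010101


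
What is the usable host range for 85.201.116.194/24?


Network: 85.201.116.0
Broadcast: 85.201.116.255
First usable = network + 1
Last usable = broadcast - 1
Range: 85.201.116.1 to 85.201.116.254


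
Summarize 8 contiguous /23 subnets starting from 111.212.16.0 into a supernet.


Original prefix: /23
Number of subnets: 8 = 2^3
New prefix = 23 - 3 = 20
Supernet: 111.212.16.0/20


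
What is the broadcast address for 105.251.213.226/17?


Network: 105.251.128.0/17
Host bits = 15
Set all host bits to 1:
Broadcast: 105.251.255.255


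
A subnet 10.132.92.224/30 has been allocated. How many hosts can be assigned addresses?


Host bits = 32 - 30 = 2
Total addresses = 2^2 = 4
Usable = total - 2 (network and broadcast)
Usable hosts: 2


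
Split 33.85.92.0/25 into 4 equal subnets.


New prefix = 25 + 2 = 27
Each subnet has 32 addresses
  33.85.92.0/27
  33.85.92.32/27
  33.85.92.64/27
  33.85.92.96/27
Subnets: 33.85.92.0/27, 33.85.92.32/27, 33.85.92.64/27, 33.85.92.96/27


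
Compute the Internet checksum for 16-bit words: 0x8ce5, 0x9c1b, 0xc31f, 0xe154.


Sum all words (with carry folding):
+ 0x8ce5 = 0x8ce5
+ 0x9c1b = 0x2901
+ 0xc31f = 0xec20
+ 0xe154 = 0xcd75
One's complement: ~0xcd75
Checksum = 0x328a


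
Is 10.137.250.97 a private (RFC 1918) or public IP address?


RFC 1918 private ranges:
  10.0.0.0/8 (10.0.0.0 - 10.255.255.255)
  172.16.0.0/12 (172.16.0.0 - 172.31.255.255)
  192.168.0.0/16 (192.168.0.0 - 192.168.255.255)
Private (in 10.0.0.0/8)


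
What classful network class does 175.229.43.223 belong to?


First octet: 175
Binary: 10101111
10xxxxxx -> Class B (128-191)
Class B, default mask 255.255.0.0 (/16)


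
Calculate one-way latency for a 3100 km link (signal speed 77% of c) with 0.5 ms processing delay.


Speed = 0.77 * 3e5 km/s = 231000 km/s
Propagation delay = 3100 / 231000 = 0.0134 s = 13.4199 ms
Processing delay = 0.5 ms
Total one-way latency = 13.9199 ms


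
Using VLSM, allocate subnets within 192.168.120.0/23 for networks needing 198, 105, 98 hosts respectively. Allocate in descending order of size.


198 hosts -> /24 (254 usable): 192.168.120.0/24
105 hosts -> /25 (126 usable): 192.168.121.0/25
98 hosts -> /25 (126 usable): 192.168.121.128/25
Allocation: 192.168.120.0/24 (198 hosts, 254 usable); 192.168.121.0/25 (105 hosts, 126 usable); 192.168.121.128/25 (98 hosts, 126 usable)


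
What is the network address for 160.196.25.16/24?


IP:   10100000.11000100.00011001.00010000
Mask: 11111111.11111111.11111111.00000000
AND operation:
Net:  10100000.11000100.00011001.00000000
Network: 160.196.25.0/24


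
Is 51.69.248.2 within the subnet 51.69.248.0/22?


Subnet network: 51.69.248.0
Test IP AND mask: 51.69.248.0
Yes, 51.69.248.2 is in 51.69.248.0/22


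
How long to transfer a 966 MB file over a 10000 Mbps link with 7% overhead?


Effective throughput = 10000 * (1 - 7/100) = 9300 Mbps
File size in Mb = 966 * 8 = 7728 Mb
Time = 7728 / 9300
Time = 0.831 seconds


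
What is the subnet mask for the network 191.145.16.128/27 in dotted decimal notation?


/27 means 27 network bits, 5 host bits
Binary: 11111111111111111111111111100000
Mask: 255.255.255.224


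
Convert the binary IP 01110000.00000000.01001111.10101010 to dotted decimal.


01110000 = 112
00000000 = 0
01001111 = 79
10101010 = 170
IP: 112.0.79.170


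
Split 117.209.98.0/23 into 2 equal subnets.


New prefix = 23 + 1 = 24
Each subnet has 256 addresses
  117.209.98.0/24
  117.209.99.0/24
Subnets: 117.209.98.0/24, 117.209.99.0/24


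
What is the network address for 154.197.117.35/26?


IP:   10011010.11000101.01110101.00100011
Mask: 11111111.11111111.11111111.11000000
AND operation:
Net:  10011010.11000101.01110101.00000000
Network: 154.197.117.0/26


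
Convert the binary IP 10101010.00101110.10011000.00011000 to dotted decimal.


10101010 = 170
00101110 = 46
10011000 = 152
00011000 = 24
IP: 170.46.152.24


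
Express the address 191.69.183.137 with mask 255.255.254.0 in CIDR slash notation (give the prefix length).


Binary: 11111111.11111111.11111110.00000000
Count leading 1s
Prefix: /23


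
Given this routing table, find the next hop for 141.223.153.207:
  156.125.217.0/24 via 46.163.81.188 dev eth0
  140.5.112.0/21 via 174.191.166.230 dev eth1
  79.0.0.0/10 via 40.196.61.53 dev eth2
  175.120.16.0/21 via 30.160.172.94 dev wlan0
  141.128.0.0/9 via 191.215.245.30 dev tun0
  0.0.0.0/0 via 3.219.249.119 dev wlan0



Longest prefix match for 141.223.153.207:
  /24 156.125.217.0: no
  /21 140.5.112.0: no
  /10 79.0.0.0: no
  /21 175.120.16.0: no
  /9 141.128.0.0: MATCH
  /0 0.0.0.0: MATCH
Selected: next-hop 191.215.245.30 via tun0 (matched /9)


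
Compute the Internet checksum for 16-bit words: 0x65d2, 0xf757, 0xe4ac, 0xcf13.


Sum all words (with carry folding):
+ 0x65d2 = 0x65d2
+ 0xf757 = 0x5d2a
+ 0xe4ac = 0x41d7
+ 0xcf13 = 0x10eb
One's complement: ~0x10eb
Checksum = 0xef14


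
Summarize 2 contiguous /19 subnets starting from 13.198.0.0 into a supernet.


Original prefix: /19
Number of subnets: 2 = 2^1
New prefix = 19 - 1 = 18
Supernet: 13.198.0.0/18


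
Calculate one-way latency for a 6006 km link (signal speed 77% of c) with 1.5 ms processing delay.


Speed = 0.77 * 3e5 km/s = 231000 km/s
Propagation delay = 6006 / 231000 = 0.026 s = 26 ms
Processing delay = 1.5 ms
Total one-way latency = 27.5 ms


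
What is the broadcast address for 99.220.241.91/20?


Network: 99.220.240.0/20
Host bits = 12
Set all host bits to 1:
Broadcast: 99.220.255.255


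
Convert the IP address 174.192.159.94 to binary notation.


174 = 10101110
192 = 11000000
159 = 10011111
94 = 01011110
Binary: 10101110.11000000.10011111.01011110


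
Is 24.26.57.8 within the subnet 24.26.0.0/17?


Subnet network: 24.26.0.0
Test IP AND mask: 24.26.0.0
Yes, 24.26.57.8 is in 24.26.0.0/17


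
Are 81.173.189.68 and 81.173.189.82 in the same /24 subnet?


Mask: 255.255.255.0
81.173.189.68 AND mask = 81.173.189.0
81.173.189.82 AND mask = 81.173.189.0
Yes, same subnet (81.173.189.0)


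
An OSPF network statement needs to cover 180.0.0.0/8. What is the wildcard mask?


Subnet mask: 255.0.0.0
Wildcard = 255.255.255.255 - subnet mask
255 - 255 = 0
255 - 0 = 255
255 - 0 = 255
255 - 0 = 255
Wildcard: 0.255.255.255


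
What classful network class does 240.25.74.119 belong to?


First octet: 240
Binary: 11110000
1111xxxx -> Class E (240-255)
Class E (reserved), default mask N/A


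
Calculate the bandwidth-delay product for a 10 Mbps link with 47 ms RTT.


BDP = bandwidth * RTT
= 10 Mbps * 47 ms
= 10 * 1e6 * 47 / 1000 bits
= 470000 bits
= 58750 bytes
= 57.373 KB
BDP = 470000 bits (58750 bytes)


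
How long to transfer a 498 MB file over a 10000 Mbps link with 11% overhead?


Effective throughput = 10000 * (1 - 11/100) = 8900 Mbps
File size in Mb = 498 * 8 = 3984 Mb
Time = 3984 / 8900
Time = 0.4476 seconds


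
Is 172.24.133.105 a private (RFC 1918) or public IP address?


RFC 1918 private ranges:
  10.0.0.0/8 (10.0.0.0 - 10.255.255.255)
  172.16.0.0/12 (172.16.0.0 - 172.31.255.255)
  192.168.0.0/16 (192.168.0.0 - 192.168.255.255)
Private (in 172.16.0.0/12)


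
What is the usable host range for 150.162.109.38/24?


Network: 150.162.109.0
Broadcast: 150.162.109.255
First usable = network + 1
Last usable = broadcast - 1
Range: 150.162.109.1 to 150.162.109.254


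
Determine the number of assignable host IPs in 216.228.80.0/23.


Host bits = 32 - 23 = 9
Total addresses = 2^9 = 512
Usable = total - 2 (network and broadcast)
Usable hosts: 510


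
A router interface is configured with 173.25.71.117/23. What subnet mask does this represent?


/23 means 23 network bits, 9 host bits
Binary: 11111111111111111111111000000000
Mask: 255.255.254.0


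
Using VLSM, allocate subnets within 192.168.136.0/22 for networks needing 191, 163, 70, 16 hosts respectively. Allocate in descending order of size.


191 hosts -> /24 (254 usable): 192.168.136.0/24
163 hosts -> /24 (254 usable): 192.168.137.0/24
70 hosts -> /25 (126 usable): 192.168.138.0/25
16 hosts -> /27 (30 usable): 192.168.138.128/27
Allocation: 192.168.136.0/24 (191 hosts, 254 usable); 192.168.137.0/24 (163 hosts, 254 usable); 192.168.138.0/25 (70 hosts, 126 usable); 192.168.138.128/27 (16 hosts, 30 usable)


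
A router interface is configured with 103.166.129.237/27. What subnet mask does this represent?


/27 means 27 network bits, 5 host bits
Binary: 11111111111111111111111111100000
Mask: 255.255.255.224


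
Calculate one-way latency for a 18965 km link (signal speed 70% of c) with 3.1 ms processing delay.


Speed = 0.7 * 3e5 km/s = 210000 km/s
Propagation delay = 18965 / 210000 = 0.0903 s = 90.3095 ms
Processing delay = 3.1 ms
Total one-way latency = 93.4095 ms


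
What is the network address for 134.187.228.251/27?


IP:   10000110.10111011.11100100.11111011
Mask: 11111111.11111111.11111111.11100000
AND operation:
Net:  10000110.10111011.11100100.11100000
Network: 134.187.228.224/27


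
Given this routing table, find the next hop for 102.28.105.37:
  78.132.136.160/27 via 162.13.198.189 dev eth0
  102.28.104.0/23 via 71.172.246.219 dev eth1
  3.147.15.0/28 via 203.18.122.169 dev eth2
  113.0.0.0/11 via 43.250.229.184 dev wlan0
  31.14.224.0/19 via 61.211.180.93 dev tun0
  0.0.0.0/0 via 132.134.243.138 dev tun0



Longest prefix match for 102.28.105.37:
  /27 78.132.136.160: no
  /23 102.28.104.0: MATCH
  /28 3.147.15.0: no
  /11 113.0.0.0: no
  /19 31.14.224.0: no
  /0 0.0.0.0: MATCH
Selected: next-hop 71.172.246.219 via eth1 (matched /23)


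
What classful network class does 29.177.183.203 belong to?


First octet: 29
Binary: 00011101
0xxxxxxx -> Class A (1-126)
Class A, default mask 255.0.0.0 (/8)


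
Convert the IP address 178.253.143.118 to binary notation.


178 = 10110010
253 = 11111101
143 = 10001111
118 = 01110110
Binary: 10110010.11111101.10001111.01110110


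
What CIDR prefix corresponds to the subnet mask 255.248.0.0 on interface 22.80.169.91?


Binary: 11111111.11111000.00000000.00000000
Count leading 1s
Prefix: /13


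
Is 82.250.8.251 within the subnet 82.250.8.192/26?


Subnet network: 82.250.8.192
Test IP AND mask: 82.250.8.192
Yes, 82.250.8.251 is in 82.250.8.192/26


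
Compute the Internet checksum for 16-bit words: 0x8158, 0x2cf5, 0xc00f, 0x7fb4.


Sum all words (with carry folding):
+ 0x8158 = 0x8158
+ 0x2cf5 = 0xae4d
+ 0xc00f = 0x6e5d
+ 0x7fb4 = 0xee11
One's complement: ~0xee11
Checksum = 0x11ee


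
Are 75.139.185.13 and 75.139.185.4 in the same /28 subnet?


Mask: 255.255.255.240
75.139.185.13 AND mask = 75.139.185.0
75.139.185.4 AND mask = 75.139.185.0
Yes, same subnet (75.139.185.0)


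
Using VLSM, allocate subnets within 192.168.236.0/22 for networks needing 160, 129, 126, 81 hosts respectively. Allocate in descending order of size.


160 hosts -> /24 (254 usable): 192.168.236.0/24
129 hosts -> /24 (254 usable): 192.168.237.0/24
126 hosts -> /25 (126 usable): 192.168.238.0/25
81 hosts -> /25 (126 usable): 192.168.238.128/25
Allocation: 192.168.236.0/24 (160 hosts, 254 usable); 192.168.237.0/24 (129 hosts, 254 usable); 192.168.238.0/25 (126 hosts, 126 usable); 192.168.238.128/25 (81 hosts, 126 usable)


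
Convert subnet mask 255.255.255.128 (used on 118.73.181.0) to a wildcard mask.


Subnet mask: 255.255.255.128
Wildcard = 255.255.255.255 - subnet mask
255 - 255 = 0
255 - 255 = 0
255 - 255 = 0
255 - 128 = 127
Wildcard: 0.0.0.127


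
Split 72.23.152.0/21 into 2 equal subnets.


New prefix = 21 + 1 = 22
Each subnet has 1024 addresses
  72.23.152.0/22
  72.23.156.0/22
Subnets: 72.23.152.0/22, 72.23.156.0/22


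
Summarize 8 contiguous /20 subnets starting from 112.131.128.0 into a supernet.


Original prefix: /20
Number of subnets: 8 = 2^3
New prefix = 20 - 3 = 17
Supernet: 112.131.128.0/17


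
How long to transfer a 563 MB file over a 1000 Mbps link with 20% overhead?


Effective throughput = 1000 * (1 - 20/100) = 800 Mbps
File size in Mb = 563 * 8 = 4504 Mb
Time = 4504 / 800
Time = 5.63 seconds


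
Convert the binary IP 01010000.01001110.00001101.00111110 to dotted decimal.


01010000 = 80
01001110 = 78
00001101 = 13
00111110 = 62
IP: 80.78.13.62


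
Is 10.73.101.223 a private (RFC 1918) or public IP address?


RFC 1918 private ranges:
  10.0.0.0/8 (10.0.0.0 - 10.255.255.255)
  172.16.0.0/12 (172.16.0.0 - 172.31.255.255)
  192.168.0.0/16 (192.168.0.0 - 192.168.255.255)
Private (in 10.0.0.0/8)


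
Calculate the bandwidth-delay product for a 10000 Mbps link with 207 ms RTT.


BDP = bandwidth * RTT
= 10000 Mbps * 207 ms
= 10000 * 1e6 * 207 / 1000 bits
= 2070000000 bits
= 258750000 bytes
= 252685.5469 KB
BDP = 2070000000 bits (258750000 bytes)


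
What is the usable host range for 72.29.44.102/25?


Network: 72.29.44.0
Broadcast: 72.29.44.127
First usable = network + 1
Last usable = broadcast - 1
Range: 72.29.44.1 to 72.29.44.126


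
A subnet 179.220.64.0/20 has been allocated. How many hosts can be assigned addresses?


Host bits = 32 - 20 = 12
Total addresses = 2^12 = 4096
Usable = total - 2 (network and broadcast)
Usable hosts: 4094


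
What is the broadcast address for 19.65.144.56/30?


Network: 19.65.144.56/30
Host bits = 2
Set all host bits to 1:
Broadcast: 19.65.144.59


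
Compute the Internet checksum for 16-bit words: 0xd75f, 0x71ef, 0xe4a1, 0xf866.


Sum all words (with carry folding):
+ 0xd75f = 0xd75f
+ 0x71ef = 0x494f
+ 0xe4a1 = 0x2df1
+ 0xf866 = 0x2658
One's complement: ~0x2658
Checksum = 0xd9a7


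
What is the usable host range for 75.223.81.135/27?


Network: 75.223.81.128
Broadcast: 75.223.81.159
First usable = network + 1
Last usable = broadcast - 1
Range: 75.223.81.129 to 75.223.81.158


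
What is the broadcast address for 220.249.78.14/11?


Network: 220.224.0.0/11
Host bits = 21
Set all host bits to 1:
Broadcast: 220.255.255.255


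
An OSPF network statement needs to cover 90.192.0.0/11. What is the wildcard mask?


Subnet mask: 255.224.0.0
Wildcard = 255.255.255.255 - subnet mask
255 - 255 = 0
255 - 224 = 31
255 - 0 = 255
255 - 0 = 255
Wildcard: 0.31.255.255


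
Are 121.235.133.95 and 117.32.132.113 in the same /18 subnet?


Mask: 255.255.192.0
121.235.133.95 AND mask = 121.235.128.0
117.32.132.113 AND mask = 117.32.128.0
No, different subnets (121.235.128.0 vs 117.32.128.0)


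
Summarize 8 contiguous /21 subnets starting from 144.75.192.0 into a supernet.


Original prefix: /21
Number of subnets: 8 = 2^3
New prefix = 21 - 3 = 18
Supernet: 144.75.192.0/18


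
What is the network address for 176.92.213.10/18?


IP:   10110000.01011100.11010101.00001010
Mask: 11111111.11111111.11000000.00000000
AND operation:
Net:  10110000.01011100.11000000.00000000
Network: 176.92.192.0/18


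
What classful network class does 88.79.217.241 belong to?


First octet: 88
Binary: 01011000
0xxxxxxx -> Class A (1-126)
Class A, default mask 255.0.0.0 (/8)


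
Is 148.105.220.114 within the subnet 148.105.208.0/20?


Subnet network: 148.105.208.0
Test IP AND mask: 148.105.208.0
Yes, 148.105.220.114 is in 148.105.208.0/20


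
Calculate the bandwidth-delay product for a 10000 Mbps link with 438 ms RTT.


BDP = bandwidth * RTT
= 10000 Mbps * 438 ms
= 10000 * 1e6 * 438 / 1000 bits
= 4380000000 bits
= 547500000 bytes
= 534667.9688 KB
BDP = 4380000000 bits (547500000 bytes)
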